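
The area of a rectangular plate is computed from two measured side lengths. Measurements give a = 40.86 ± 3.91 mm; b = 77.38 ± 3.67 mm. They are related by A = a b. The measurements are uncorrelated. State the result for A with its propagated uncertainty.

3162 ± 338 mm^2

Since A is a product/quotient, work with relative uncertainties:
  (1·δa/a)² = (1×0.0957)² = 0.00916;  (1·δb/b)² = (1×0.0474)² = 0.00225
δA/A = √(0.0114) = 0.107
A = 3162 mm^2, so δA = 0.107 × 3162 = 338 mm^2.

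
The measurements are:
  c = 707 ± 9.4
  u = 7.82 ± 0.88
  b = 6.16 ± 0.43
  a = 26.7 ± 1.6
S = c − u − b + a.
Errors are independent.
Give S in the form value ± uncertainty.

Sums and differences: (δS)² = Σ (cᵢ δxᵢ)².
  (δc)² = 88.4;  (δu)² = 0.774;  (δb)² = 0.185;  (δa)² = 2.56
δS = √(91.9) = 9.59
S = 720.

720 ± 9.59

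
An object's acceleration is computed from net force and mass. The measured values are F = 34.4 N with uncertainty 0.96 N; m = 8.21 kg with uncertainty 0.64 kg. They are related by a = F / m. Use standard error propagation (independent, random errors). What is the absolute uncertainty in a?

0.347 m/s^2

For a monomial a ∝ F, m^-1, fractional errors add in quadrature:
  (1·δF/F)² = (1×0.0279)² = 0.000779;  (-1·δm/m)² = (-1×0.0780)² = 0.00608
δa/a = √(0.00686) = 0.0828
a = 4.19 m/s^2, so δa = 0.0828 × 4.19 = 0.347 m/s^2.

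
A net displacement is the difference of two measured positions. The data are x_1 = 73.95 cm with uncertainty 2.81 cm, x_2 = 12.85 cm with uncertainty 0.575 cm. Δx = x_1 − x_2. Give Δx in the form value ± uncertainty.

Δx is a linear combination, so absolute uncertainties add in quadrature:
  (δx_1)² = 7.90;  (δx_2)² = 0.331
δΔx = √(8.23) = 2.87 cm
Δx = 61.10 cm.

61.10 ± 2.87 cm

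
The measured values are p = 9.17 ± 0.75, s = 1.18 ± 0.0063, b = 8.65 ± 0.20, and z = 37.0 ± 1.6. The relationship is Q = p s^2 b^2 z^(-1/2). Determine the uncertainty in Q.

15.2

Each factor contributes (exponent × relative error)² to (δQ/Q)²:
  (1·δp/p)² = (1×0.0818)² = 0.00669;  (2·δs/s)² = (2×0.00534)² = 0.000114;  (2·δb/b)² = (2×0.0231)² = 0.00214;  (−½·δz/z)² = (-0.5×0.0432)² = 0.000467
δQ/Q = √(0.00941) = 0.0970
Q = 157, so δQ = 0.0970 × 157 = 15.2.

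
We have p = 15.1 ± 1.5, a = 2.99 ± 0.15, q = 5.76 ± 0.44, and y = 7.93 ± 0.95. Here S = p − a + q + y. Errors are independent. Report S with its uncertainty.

Each term contributes (cᵢ δxᵢ)² to (δS)²:
  (δp)² = 2.25;  (δa)² = 0.0225;  (δq)² = 0.194;  (δy)² = 0.902
δS = √(3.37) = 1.84
S = 25.8.

25.8 ± 1.84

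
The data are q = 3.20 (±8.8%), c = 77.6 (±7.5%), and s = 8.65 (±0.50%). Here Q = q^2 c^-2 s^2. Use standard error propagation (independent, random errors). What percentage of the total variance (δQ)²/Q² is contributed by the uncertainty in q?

57.8%

(δQ/Q)² = (2·δq/q)² + (-2·δc/c)² + (2·δs/s)²
  q term: (2×0.0880)² = 0.0310
  c term: (-2×0.0750)² = 0.0225
  s term: (2×0.00500)² = 0.000100
Total = 0.0536. Share from q = 0.0310/0.0536 = 0.578.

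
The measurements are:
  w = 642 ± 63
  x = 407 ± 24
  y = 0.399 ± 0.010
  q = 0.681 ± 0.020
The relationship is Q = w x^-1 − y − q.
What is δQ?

0.182

Let p = w·x^-1 = 1.58. δp/p = √((1·δw/w)² + (-1·δx/x)²) = √(0.00963 + 0.00348) = 0.114, so δp = 0.181.
Q = p − y − q: δQ = √(δp² + δy² + δq²) = √(0.0326 + 0.000100 + 0.000400) = 0.182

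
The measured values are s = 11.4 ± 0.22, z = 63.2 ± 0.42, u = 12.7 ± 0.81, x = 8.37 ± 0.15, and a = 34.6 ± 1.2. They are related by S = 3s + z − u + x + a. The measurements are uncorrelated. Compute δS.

1.65

Each term contributes (cᵢ δxᵢ)² to (δS)²:
  (3·δs)² = 0.436;  (δz)² = 0.176;  (δu)² = 0.656;  (δx)² = 0.0225;  (δa)² = 1.44
δS = √(2.73) = 1.65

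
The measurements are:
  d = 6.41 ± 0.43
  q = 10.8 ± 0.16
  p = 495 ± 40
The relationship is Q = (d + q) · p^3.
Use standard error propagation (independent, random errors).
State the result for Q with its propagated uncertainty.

(2.09 ± 0.509) × 10^9

Let u = d + q = 17.2. δu = √(δd² + δq²) = √(0.185 + 0.0256) = 0.459, so δu/u = 0.0267.
Q is then a monomial in u, p:
δQ/Q = √((δu/u)² + (3·δp/p)²) = √(0.000711 + 0.0588) = 0.244
Q = 2.09e+09, so δQ = 0.244 × 2.09e+09 = 5.09e+08.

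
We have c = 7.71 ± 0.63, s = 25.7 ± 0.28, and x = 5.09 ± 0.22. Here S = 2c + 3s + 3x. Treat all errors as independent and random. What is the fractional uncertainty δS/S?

Sums and differences: (δS)² = Σ (cᵢ δxᵢ)².
  (2·δc)² = 1.59;  (3·δs)² = 0.706;  (3·δx)² = 0.436
δS = √(2.73) = 1.65
S = 108, so δS/S = 1.65/108 = 0.0153.

0.0153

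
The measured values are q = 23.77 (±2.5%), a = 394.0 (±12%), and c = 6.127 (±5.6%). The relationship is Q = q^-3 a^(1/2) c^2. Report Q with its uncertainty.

0.05548 ± 0.00819

Products/powers → add relative errors in quadrature, weighted by exponent:
  (-3·δq/q)² = (-3×0.0250)² = 0.00563;  (½·δa/a)² = (0.5×0.120)² = 0.00360;  (2·δc/c)² = (2×0.0560)² = 0.0125
δQ/Q = √(0.0218) = 0.148
Q = 0.05548, so δQ = 0.148 × 0.05548 = 0.00819.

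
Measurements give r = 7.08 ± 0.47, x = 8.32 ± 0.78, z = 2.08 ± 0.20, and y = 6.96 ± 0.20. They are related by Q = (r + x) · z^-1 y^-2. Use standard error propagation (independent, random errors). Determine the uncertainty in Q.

Let u = r + x = 15.4. δu = √(δr² + δx²) = √(0.221 + 0.608) = 0.911, so δu/u = 0.0591.
Q is then a monomial in u, z, y:
δQ/Q = √((δu/u)² + (-1·δz/z)² + (-2·δy/y)²) = √(0.00350 + 0.00925 + 0.00330) = 0.127
Q = 0.153, so δQ = 0.127 × 0.153 = 0.0194.

0.0194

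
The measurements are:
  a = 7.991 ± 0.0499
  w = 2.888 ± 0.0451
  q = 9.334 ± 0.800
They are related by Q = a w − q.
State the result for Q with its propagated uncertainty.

13.74 ± 0.889

Let p = a·w = 23.08. δp/p = √((1·δa/a)² + (1·δw/w)²) = √(3.9e-05 + 0.000244) = 0.0168, so δp = 0.388.
Q = p − q: δQ = √(δp² + δq²) = √(0.151 + 0.640) = 0.889
Q = 13.74.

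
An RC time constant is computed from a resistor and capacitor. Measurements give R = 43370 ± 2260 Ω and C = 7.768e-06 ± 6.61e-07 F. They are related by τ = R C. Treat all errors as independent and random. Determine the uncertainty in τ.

0.0336 s

Since τ is a product/quotient, work with relative uncertainties:
  (1·δR/R)² = (1×0.0521)² = 0.00272;  (1·δC/C)² = (1×0.0851)² = 0.00724
δτ/τ = √(0.00996) = 0.0998
τ = 0.3369 s, so δτ = 0.0998 × 0.3369 = 0.0336 s.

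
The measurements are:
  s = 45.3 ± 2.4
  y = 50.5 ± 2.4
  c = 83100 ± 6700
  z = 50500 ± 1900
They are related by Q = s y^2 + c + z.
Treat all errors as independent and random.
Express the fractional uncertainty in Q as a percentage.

5.77%

Let p = s·y^2 = 1.16e+05. δp/p = √((1·δs/s)² + (2·δy/y)²) = √(0.00281 + 0.00903) = 0.109, so δp = 12600.
Q = p + c + z: δQ = √(δp² + δc² + δz²) = √(1.58e+08 + 4.49e+07 + 3.61e+06) = 14400
Q = 2.49e+05, so δQ/Q = 14400/2.49e+05 = 0.0577.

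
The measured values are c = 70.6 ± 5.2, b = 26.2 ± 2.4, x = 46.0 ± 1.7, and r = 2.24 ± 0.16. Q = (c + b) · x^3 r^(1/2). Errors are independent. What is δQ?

Let u = c + b = 96.8. δu = √(δc² + δb²) = √(27.0 + 5.76) = 5.73, so δu/u = 0.0592.
Q is then a monomial in u, x, r:
δQ/Q = √((δu/u)² + (3·δx/x)² + (½·δr/r)²) = √(0.00350 + 0.0123 + 0.00128) = 0.131
Q = 1.41e+07, so δQ = 0.131 × 1.41e+07 = 1.84e+06.

1.84e+06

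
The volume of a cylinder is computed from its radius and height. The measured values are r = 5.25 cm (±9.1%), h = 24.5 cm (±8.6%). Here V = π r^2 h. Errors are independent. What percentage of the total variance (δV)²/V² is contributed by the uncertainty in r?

(δV/V)² = (2·δr/r)² + (1·δh/h)²
  r term: (2×0.0910)² = 0.0331
  h term: (1×0.0860)² = 0.00740
Total = 0.0405. Share from r = 0.0331/0.0405 = 0.817.

81.7%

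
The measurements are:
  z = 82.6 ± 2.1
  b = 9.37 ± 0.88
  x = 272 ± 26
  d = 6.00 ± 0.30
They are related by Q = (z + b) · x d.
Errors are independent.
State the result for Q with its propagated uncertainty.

(1.50 ± 0.166) × 10^5

Let u = z + b = 92.0. δu = √(δz² + δb²) = √(4.41 + 0.774) = 2.28, so δu/u = 0.0248.
Q is then a monomial in u, x, d:
δQ/Q = √((δu/u)² + (1·δx/x)² + (1·δd/d)²) = √(0.000613 + 0.00914 + 0.00250) = 0.111
Q = 1.5e+05, so δQ = 0.111 × 1.5e+05 = 16600.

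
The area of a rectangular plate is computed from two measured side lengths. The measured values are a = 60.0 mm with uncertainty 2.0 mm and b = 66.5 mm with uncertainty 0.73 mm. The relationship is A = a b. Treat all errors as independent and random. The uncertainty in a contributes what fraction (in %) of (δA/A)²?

90.2%

(δA/A)² = (1·δa/a)² + (1·δb/b)²
  a term: (1×0.0333)² = 0.00111
  b term: (1×0.0110)² = 0.000121
Total = 0.00123. Share from a = 0.00111/0.00123 = 0.902.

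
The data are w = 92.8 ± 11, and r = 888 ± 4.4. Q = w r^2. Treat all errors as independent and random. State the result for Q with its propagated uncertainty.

(7.32 ± 0.870) × 10^7

Q is a product of powers, so relative uncertainties combine in quadrature:
  (1·δw/w)² = (1×0.119)² = 0.0141;  (2·δr/r)² = (2×0.00495)² = 9.82e-05
δQ/Q = √(0.0141) = 0.119
Q = 7.32e+07, so δQ = 0.119 × 7.32e+07 = 8.7e+06.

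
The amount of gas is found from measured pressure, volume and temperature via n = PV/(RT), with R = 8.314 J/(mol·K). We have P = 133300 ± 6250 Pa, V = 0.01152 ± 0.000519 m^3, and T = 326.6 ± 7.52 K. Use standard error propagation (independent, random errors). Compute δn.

Relative error in a monomial: (δn/n)² = Σ (nᵢ · δxᵢ/xᵢ)².
  (1·δP/P)² = (1×0.0469)² = 0.00220;  (1·δV/V)² = (1×0.0451)² = 0.00203;  (-1·δT/T)² = (-1×0.0230)² = 0.000530
δn/n = √(0.00476) = 0.0690
n = 0.5655 mol, so δn = 0.0690 × 0.5655 = 0.0390 mol.

0.0390 mol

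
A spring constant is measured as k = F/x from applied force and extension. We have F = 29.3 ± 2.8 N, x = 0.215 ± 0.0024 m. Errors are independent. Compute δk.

Each factor contributes (exponent × relative error)² to (δk/k)²:
  (1·δF/F)² = (1×0.0956)² = 0.00913;  (-1·δx/x)² = (-1×0.0112)² = 0.000125
δk/k = √(0.00926) = 0.0962
k = 136 N/m, so δk = 0.0962 × 136 = 13.1 N/m.

13.1 N/m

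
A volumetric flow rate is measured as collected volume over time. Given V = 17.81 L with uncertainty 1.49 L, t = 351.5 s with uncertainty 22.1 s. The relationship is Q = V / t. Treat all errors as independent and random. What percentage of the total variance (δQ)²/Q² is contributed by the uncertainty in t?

36.1%

(δQ/Q)² = (1·δV/V)² + (-1·δt/t)²
  V term: (1×0.0837)² = 0.00700
  t term: (-1×0.0629)² = 0.00395
Total = 0.0110. Share from t = 0.00395/0.0110 = 0.361.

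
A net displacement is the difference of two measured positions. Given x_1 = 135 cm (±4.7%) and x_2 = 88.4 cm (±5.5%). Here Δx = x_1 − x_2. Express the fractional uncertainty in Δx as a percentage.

17.2%

For a sum/difference, combine absolute errors in quadrature:
  (δx_1)² = 40.3;  (δx_2)² = 23.6
δΔx = √(63.9) = 7.99 cm
Δx = 46.6 cm, so δΔx/Δx = 7.99/46.6 = 0.172.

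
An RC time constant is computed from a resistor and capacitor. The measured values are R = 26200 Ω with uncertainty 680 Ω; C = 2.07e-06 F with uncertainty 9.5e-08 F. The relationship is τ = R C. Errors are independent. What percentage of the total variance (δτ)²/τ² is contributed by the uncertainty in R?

24.2%

(δτ/τ)² = (1·δR/R)² + (1·δC/C)²
  R term: (1×0.0260)² = 0.000674
  C term: (1×0.0459)² = 0.00211
Total = 0.00278. Share from R = 0.000674/0.00278 = 0.242.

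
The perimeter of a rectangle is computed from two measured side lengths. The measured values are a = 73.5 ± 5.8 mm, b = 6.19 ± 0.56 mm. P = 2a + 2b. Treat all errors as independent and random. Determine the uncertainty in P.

11.7 mm

For a sum/difference, combine absolute errors in quadrature:
  (2·δa)² = 135;  (2·δb)² = 1.25
δP = √(136) = 11.7 mm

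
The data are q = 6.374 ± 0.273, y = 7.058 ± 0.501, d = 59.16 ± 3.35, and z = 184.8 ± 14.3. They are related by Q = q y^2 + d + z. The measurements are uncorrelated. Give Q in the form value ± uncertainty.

Let p = q·y^2 = 317.5. δp/p = √((1·δq/q)² + (2·δy/y)²) = √(0.00183 + 0.0202) = 0.148, so δp = 47.1.
Q = p + d + z: δQ = √(δp² + δd² + δz²) = √(2220 + 11.2 + 204) = 49.3
Q = 561.5.

561.5 ± 49.3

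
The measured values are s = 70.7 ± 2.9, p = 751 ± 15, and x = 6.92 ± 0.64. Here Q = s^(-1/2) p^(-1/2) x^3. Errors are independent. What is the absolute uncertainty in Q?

0.400

Products/powers → add relative errors in quadrature, weighted by exponent:
  (−½·δs/s)² = (-0.5×0.0410)² = 0.000421;  (−½·δp/p)² = (-0.5×0.0200)² = 9.97e-05;  (3·δx/x)² = (3×0.0925)² = 0.0770
δQ/Q = √(0.0775) = 0.278
Q = 1.44, so δQ = 0.278 × 1.44 = 0.400.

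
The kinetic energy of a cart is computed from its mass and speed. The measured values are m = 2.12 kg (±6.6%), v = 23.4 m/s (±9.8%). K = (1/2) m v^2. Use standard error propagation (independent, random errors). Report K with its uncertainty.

For a monomial K ∝ m, v^2, fractional errors add in quadrature:
  (1·δm/m)² = (1×0.0660)² = 0.00436;  (2·δv/v)² = (2×0.0980)² = 0.0384
δK/K = √(0.0428) = 0.207
K = 580 J, so δK = 0.207 × 580 = 120 J.

580 ± 120 J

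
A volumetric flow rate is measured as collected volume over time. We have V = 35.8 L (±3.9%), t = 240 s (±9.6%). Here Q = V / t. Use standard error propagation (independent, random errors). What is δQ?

0.0155 L/s

Since Q is a product/quotient, work with relative uncertainties:
  (1·δV/V)² = (1×0.0390)² = 0.00152;  (-1·δt/t)² = (-1×0.0960)² = 0.00922
δQ/Q = √(0.0107) = 0.104
Q = 0.149 L/s, so δQ = 0.104 × 0.149 = 0.0155 L/s.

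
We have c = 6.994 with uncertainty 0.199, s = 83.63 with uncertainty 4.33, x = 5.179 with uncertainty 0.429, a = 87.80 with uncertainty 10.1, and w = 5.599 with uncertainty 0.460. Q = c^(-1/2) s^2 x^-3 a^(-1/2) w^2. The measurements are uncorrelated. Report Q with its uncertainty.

For a monomial Q ∝ c^(-1/2), s^2, x^-3, a^(-1/2), w^2, fractional errors add in quadrature:
  (−½·δc/c)² = (-0.5×0.0285)² = 0.000202;  (2·δs/s)² = (2×0.0518)² = 0.0107;  (-3·δx/x)² = (-3×0.0828)² = 0.0618;  (−½·δa/a)² = (-0.5×0.115)² = 0.00331;  (2·δw/w)² = (2×0.0822)² = 0.0270
δQ/Q = √(0.103) = 0.321
Q = 63.69, so δQ = 0.321 × 63.69 = 20.4.

63.69 ± 20.4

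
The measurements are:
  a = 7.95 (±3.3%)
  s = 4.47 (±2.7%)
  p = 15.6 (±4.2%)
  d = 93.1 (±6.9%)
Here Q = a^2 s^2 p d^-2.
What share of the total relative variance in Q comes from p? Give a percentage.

6.28%

(δQ/Q)² = (2·δa/a)² + (2·δs/s)² + (1·δp/p)² + (-2·δd/d)²
  a term: (2×0.0330)² = 0.00436
  s term: (2×0.0270)² = 0.00292
  p term: (1×0.0420)² = 0.00176
  d term: (-2×0.0690)² = 0.0190
Total = 0.0281. Share from p = 0.00176/0.0281 = 0.0628.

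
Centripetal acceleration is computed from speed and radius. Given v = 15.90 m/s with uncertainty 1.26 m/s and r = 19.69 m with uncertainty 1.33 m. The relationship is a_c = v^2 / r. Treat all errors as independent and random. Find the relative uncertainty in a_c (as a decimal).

Since a_c is a product/quotient, work with relative uncertainties:
  (2·δv/v)² = (2×0.0792)² = 0.0251;  (-1·δr/r)² = (-1×0.0675)² = 0.00456
δa_c/a_c = √(0.0297) = 0.172

0.172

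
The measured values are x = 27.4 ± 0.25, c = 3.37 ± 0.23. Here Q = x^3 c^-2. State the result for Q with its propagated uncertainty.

1810 ± 252

Products/powers → add relative errors in quadrature, weighted by exponent:
  (3·δx/x)² = (3×0.00912)² = 0.000749;  (-2·δc/c)² = (-2×0.0682)² = 0.0186
δQ/Q = √(0.0194) = 0.139
Q = 1810, so δQ = 0.139 × 1810 = 252.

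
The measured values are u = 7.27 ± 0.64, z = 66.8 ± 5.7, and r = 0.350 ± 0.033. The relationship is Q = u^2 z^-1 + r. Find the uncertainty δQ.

0.158

Let p = u^2·z^-1 = 0.791. δp/p = √((2·δu/u)² + (-1·δz/z)²) = √(0.0310 + 0.00728) = 0.196, so δp = 0.155.
Q = p + r: δQ = √(δp² + δr²) = √(0.0240 + 0.00109) = 0.158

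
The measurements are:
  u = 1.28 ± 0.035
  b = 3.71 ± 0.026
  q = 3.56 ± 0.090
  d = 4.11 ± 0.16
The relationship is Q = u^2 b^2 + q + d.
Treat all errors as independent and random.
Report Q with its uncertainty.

Let p = u^2·b^2 = 22.6. δp/p = √((2·δu/u)² + (2·δb/b)²) = √(0.00299 + 0.000196) = 0.0565, so δp = 1.27.
Q = p + q + d: δQ = √(δp² + δq² + δd²) = √(1.62 + 0.00810 + 0.0256) = 1.29
Q = 30.2.

30.2 ± 1.29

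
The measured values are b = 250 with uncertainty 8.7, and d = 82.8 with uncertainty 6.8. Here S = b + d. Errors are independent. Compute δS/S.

For a sum/difference, combine absolute errors in quadrature:
  (δb)² = 75.7;  (δd)² = 46.2
δS = √(122) = 11.0
S = 333, so δS/S = 11.0/333 = 0.0332.

0.0332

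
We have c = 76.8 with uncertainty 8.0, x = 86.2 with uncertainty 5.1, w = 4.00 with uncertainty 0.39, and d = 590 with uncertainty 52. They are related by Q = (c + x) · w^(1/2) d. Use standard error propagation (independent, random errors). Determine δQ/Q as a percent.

Let u = c + x = 163. δu = √(δc² + δx²) = √(64.0 + 26.0) = 9.49, so δu/u = 0.0582.
Q is then a monomial in u, w, d:
δQ/Q = √((δu/u)² + (½·δw/w)² + (1·δd/d)²) = √(0.00339 + 0.00238 + 0.00777) = 0.116

11.6%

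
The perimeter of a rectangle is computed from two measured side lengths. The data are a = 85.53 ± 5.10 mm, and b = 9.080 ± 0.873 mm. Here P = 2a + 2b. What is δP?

10.3 mm

Sums and differences: (δP)² = Σ (cᵢ δxᵢ)².
  (2·δa)² = 104;  (2·δb)² = 3.05
δP = √(107) = 10.3 mm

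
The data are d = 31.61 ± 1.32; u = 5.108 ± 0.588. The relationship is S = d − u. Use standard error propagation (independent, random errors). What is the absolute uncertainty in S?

1.45

Sums and differences: (δS)² = Σ (cᵢ δxᵢ)².
  (δd)² = 1.74;  (δu)² = 0.346
δS = √(2.09) = 1.45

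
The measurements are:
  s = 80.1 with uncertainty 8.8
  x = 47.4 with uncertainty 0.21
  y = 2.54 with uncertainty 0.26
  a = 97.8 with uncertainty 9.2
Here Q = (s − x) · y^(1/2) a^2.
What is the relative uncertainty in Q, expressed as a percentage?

33.2%

Let u = s − x = 32.7. δu = √(δs² + δx²) = √(77.4 + 0.0441) = 8.80, so δu/u = 0.269.
Q is then a monomial in u, y, a:
δQ/Q = √((δu/u)² + (½·δy/y)² + (2·δa/a)²) = √(0.0725 + 0.00262 + 0.0354) = 0.332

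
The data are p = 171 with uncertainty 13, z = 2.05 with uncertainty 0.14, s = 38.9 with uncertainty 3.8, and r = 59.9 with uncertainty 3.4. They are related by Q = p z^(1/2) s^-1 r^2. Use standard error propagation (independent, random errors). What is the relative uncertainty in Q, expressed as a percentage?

Products/powers → add relative errors in quadrature, weighted by exponent:
  (1·δp/p)² = (1×0.0760)² = 0.00578;  (½·δz/z)² = (0.5×0.0683)² = 0.00117;  (-1·δs/s)² = (-1×0.0977)² = 0.00954;  (2·δr/r)² = (2×0.0568)² = 0.0129
δQ/Q = √(0.0294) = 0.171

17.1%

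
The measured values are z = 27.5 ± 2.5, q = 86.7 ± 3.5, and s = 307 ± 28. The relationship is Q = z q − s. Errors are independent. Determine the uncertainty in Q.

239

Let p = z·q = 2380. δp/p = √((1·δz/z)² + (1·δq/q)²) = √(0.00826 + 0.00163) = 0.0995, so δp = 237.
Q = p − s: δQ = √(δp² + δs²) = √(56200 + 784) = 239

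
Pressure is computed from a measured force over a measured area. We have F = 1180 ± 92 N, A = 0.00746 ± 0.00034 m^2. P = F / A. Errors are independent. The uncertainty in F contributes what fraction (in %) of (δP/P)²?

(δP/P)² = (1·δF/F)² + (-1·δA/A)²
  F term: (1×0.0780)² = 0.00608
  A term: (-1×0.0456)² = 0.00208
Total = 0.00816. Share from F = 0.00608/0.00816 = 0.745.

74.5%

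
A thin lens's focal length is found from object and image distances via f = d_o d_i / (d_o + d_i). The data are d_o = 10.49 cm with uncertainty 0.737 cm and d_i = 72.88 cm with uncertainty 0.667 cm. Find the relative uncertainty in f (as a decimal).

0.0614

∂f/∂d_o = (d_i/(d_o+d_i))² = 0.764;  ∂f/∂d_i = (d_o/(d_o+d_i))² = 0.0158
δf = √((∂f/∂d_o · δd_o)² + (∂f/∂d_i · δd_i)²) = √(0.317 + 0.000112) = 0.563 cm
f = 9.170 cm, so δf/f = 0.563/9.170 = 0.0614.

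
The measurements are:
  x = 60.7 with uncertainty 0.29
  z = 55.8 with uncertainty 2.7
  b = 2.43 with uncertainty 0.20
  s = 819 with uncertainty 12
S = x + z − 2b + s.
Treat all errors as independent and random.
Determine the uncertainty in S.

For a sum/difference, combine absolute errors in quadrature:
  (δx)² = 0.0841;  (δz)² = 7.29;  (2·δb)² = 0.160;  (δs)² = 144
δS = √(152) = 12.3

12.3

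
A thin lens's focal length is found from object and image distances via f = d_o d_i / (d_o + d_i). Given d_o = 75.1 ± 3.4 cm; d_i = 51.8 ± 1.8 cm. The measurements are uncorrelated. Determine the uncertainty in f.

∂f/∂d_o = (d_i/(d_o+d_i))² = 0.167;  ∂f/∂d_i = (d_o/(d_o+d_i))² = 0.350
δf = √((∂f/∂d_o · δd_o)² + (∂f/∂d_i · δd_i)²) = √(0.321 + 0.397) = 0.848 cm

0.848 cm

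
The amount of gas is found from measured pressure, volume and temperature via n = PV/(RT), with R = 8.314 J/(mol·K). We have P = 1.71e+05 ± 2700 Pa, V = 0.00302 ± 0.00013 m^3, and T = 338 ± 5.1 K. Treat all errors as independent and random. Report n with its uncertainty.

0.184 ± 0.00887 mol

n is a product of powers, so relative uncertainties combine in quadrature:
  (1·δP/P)² = (1×0.0158)² = 0.000249;  (1·δV/V)² = (1×0.0430)² = 0.00185;  (-1·δT/T)² = (-1×0.0151)² = 0.000228
δn/n = √(0.00233) = 0.0483
n = 0.184 mol, so δn = 0.0483 × 0.184 = 0.00887 mol.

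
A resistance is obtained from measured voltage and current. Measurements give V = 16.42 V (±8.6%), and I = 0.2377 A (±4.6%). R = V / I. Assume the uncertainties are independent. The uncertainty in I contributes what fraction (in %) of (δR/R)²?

22.2%

(δR/R)² = (1·δV/V)² + (-1·δI/I)²
  V term: (1×0.0860)² = 0.00740
  I term: (-1×0.0460)² = 0.00212
Total = 0.00951. Share from I = 0.00212/0.00951 = 0.222.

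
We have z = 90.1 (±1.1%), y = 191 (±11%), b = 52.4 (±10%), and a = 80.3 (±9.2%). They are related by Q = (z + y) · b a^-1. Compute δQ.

28.5

Let u = z + y = 281. δu = √(δz² + δy²) = √(0.982 + 441) = 21.0, so δu/u = 0.0748.
Q is then a monomial in u, b, a:
δQ/Q = √((δu/u)² + (1·δb/b)² + (-1·δa/a)²) = √(0.00560 + 0.0100 + 0.00846) = 0.155
Q = 183, so δQ = 0.155 × 183 = 28.5.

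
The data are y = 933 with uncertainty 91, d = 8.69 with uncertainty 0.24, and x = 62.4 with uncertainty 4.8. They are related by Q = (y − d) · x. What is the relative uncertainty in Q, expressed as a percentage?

Let u = y − d = 924. δu = √(δy² + δd²) = √(8280 + 0.0576) = 91.0, so δu/u = 0.0985.
Q is then a monomial in u, x:
δQ/Q = √((δu/u)² + (1·δx/x)²) = √(0.00969 + 0.00592) = 0.125

12.5%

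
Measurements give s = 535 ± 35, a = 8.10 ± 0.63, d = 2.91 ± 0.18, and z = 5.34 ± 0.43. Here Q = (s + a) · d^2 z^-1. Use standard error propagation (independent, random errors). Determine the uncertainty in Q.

Let u = s + a = 543. δu = √(δs² + δa²) = √(1220 + 0.397) = 35.0, so δu/u = 0.0645.
Q is then a monomial in u, d, z:
δQ/Q = √((δu/u)² + (2·δd/d)² + (-1·δz/z)²) = √(0.00415 + 0.0153 + 0.00648) = 0.161
Q = 861, so δQ = 0.161 × 861 = 139.

139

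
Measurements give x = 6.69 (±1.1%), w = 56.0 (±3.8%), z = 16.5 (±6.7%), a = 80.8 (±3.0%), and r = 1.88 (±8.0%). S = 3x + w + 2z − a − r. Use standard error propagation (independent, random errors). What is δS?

3.92

Sums and differences: (δS)² = Σ (cᵢ δxᵢ)².
  (3·δx)² = 0.0487;  (δw)² = 4.53;  (2·δz)² = 4.89;  (δa)² = 5.88;  (δr)² = 0.0226
δS = √(15.4) = 3.92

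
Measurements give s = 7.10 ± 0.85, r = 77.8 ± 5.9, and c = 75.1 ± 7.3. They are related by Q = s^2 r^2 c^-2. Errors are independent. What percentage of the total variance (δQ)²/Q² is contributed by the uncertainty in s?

(δQ/Q)² = (2·δs/s)² + (2·δr/r)² + (-2·δc/c)²
  s term: (2×0.120)² = 0.0573
  r term: (2×0.0758)² = 0.0230
  c term: (-2×0.0972)² = 0.0378
Total = 0.118. Share from s = 0.0573/0.118 = 0.485.

48.5%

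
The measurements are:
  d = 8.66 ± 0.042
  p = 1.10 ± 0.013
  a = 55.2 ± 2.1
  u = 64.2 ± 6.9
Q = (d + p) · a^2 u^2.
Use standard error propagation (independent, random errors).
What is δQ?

Let w = d + p = 9.76. δw = √(δd² + δp²) = √(0.00176 + 0.000169) = 0.0440, so δw/w = 0.00450.
Q is then a monomial in w, a, u:
δQ/Q = √((δw/w)² + (2·δa/a)² + (2·δu/u)²) = √(2.03e-05 + 0.00579 + 0.0462) = 0.228
Q = 1.23e+08, so δQ = 0.228 × 1.23e+08 = 2.8e+07.

2.8e+07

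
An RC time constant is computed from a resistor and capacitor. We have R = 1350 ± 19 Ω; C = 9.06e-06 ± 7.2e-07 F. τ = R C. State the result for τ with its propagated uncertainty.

Products/powers → add relative errors in quadrature, weighted by exponent:
  (1·δR/R)² = (1×0.0141)² = 0.000198;  (1·δC/C)² = (1×0.0795)² = 0.00632
δτ/τ = √(0.00651) = 0.0807
τ = 0.0122 s, so δτ = 0.0807 × 0.0122 = 0.000987 s.

0.0122 ± 0.000987 s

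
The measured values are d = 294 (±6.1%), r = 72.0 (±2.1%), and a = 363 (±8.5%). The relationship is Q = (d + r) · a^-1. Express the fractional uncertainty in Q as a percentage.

Let u = d + r = 366. δu = √(δd² + δr²) = √(322 + 2.29) = 18.0, so δu/u = 0.0492.
Q is then a monomial in u, a:
δQ/Q = √((δu/u)² + (-1·δa/a)²) = √(0.00242 + 0.00723) = 0.0982

9.82%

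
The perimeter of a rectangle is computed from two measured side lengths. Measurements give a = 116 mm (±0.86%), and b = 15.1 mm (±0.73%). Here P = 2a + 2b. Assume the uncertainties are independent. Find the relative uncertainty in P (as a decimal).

0.00766

Sums and differences: (δP)² = Σ (cᵢ δxᵢ)².
  (2·δa)² = 3.98;  (2·δb)² = 0.0486
δP = √(4.03) = 2.01 mm
P = 262 mm, so δP/P = 2.01/262 = 0.00766.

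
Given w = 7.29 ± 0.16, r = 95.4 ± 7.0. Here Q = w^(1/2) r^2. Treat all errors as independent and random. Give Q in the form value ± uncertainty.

24600 ± 3620

Relative error in a monomial: (δQ/Q)² = Σ (nᵢ · δxᵢ/xᵢ)².
  (½·δw/w)² = (0.5×0.0219)² = 0.000120;  (2·δr/r)² = (2×0.0734)² = 0.0215
δQ/Q = √(0.0217) = 0.147
Q = 24600, so δQ = 0.147 × 24600 = 3620.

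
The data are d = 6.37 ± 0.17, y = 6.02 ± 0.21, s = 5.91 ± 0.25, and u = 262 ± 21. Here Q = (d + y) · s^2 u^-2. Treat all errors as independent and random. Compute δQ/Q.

Let w = d + y = 12.4. δw = √(δd² + δy²) = √(0.0289 + 0.0441) = 0.270, so δw/w = 0.0218.
Q is then a monomial in w, s, u:
δQ/Q = √((δw/w)² + (2·δs/s)² + (-2·δu/u)²) = √(0.000476 + 0.00716 + 0.0257) = 0.183

0.183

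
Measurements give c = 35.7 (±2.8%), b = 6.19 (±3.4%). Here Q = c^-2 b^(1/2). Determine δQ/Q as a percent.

5.85%

Since Q is a product/quotient, work with relative uncertainties:
  (-2·δc/c)² = (-2×0.0280)² = 0.00314;  (½·δb/b)² = (0.5×0.0340)² = 0.000289
δQ/Q = √(0.00342) = 0.0585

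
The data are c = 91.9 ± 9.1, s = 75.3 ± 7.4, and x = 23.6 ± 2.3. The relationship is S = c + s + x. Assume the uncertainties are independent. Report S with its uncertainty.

191 ± 12.0

S is a linear combination, so absolute uncertainties add in quadrature:
  (δc)² = 82.8;  (δs)² = 54.8;  (δx)² = 5.29
δS = √(143) = 12.0
S = 191.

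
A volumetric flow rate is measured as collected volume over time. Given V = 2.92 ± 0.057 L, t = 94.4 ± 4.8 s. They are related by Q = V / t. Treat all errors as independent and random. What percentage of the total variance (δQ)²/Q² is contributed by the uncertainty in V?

12.8%

(δQ/Q)² = (1·δV/V)² + (-1·δt/t)²
  V term: (1×0.0195)² = 0.000381
  t term: (-1×0.0508)² = 0.00259
Total = 0.00297. Share from V = 0.000381/0.00297 = 0.128.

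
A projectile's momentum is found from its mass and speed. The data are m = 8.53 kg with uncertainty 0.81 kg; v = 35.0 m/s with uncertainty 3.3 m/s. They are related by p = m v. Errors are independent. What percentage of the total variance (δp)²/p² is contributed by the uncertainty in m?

50.4%

(δp/p)² = (1·δm/m)² + (1·δv/v)²
  m term: (1×0.0950)² = 0.00902
  v term: (1×0.0943)² = 0.00889
Total = 0.0179. Share from m = 0.00902/0.0179 = 0.504.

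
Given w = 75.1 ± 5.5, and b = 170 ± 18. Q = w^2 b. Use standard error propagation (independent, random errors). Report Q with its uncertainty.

(9.59 ± 1.73) × 10^5

For a monomial Q ∝ w^2, b, fractional errors add in quadrature:
  (2·δw/w)² = (2×0.0732)² = 0.0215;  (1·δb/b)² = (1×0.106)² = 0.0112
δQ/Q = √(0.0327) = 0.181
Q = 9.59e+05, so δQ = 0.181 × 9.59e+05 = 1.73e+05.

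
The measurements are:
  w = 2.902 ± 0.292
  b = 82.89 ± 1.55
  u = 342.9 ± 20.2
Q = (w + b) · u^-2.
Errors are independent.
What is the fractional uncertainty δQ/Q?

Let h = w + b = 85.79. δh = √(δw² + δb²) = √(0.0853 + 2.40) = 1.58, so δh/h = 0.0184.
Q is then a monomial in h, u:
δQ/Q = √((δh/h)² + (-2·δu/u)²) = √(0.000338 + 0.0139) = 0.119

0.119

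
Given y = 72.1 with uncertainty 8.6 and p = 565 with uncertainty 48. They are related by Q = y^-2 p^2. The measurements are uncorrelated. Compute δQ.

18.0

For a monomial Q ∝ y^-2, p^2, fractional errors add in quadrature:
  (-2·δy/y)² = (-2×0.119)² = 0.0569;  (2·δp/p)² = (2×0.0850)² = 0.0289
δQ/Q = √(0.0858) = 0.293
Q = 61.4, so δQ = 0.293 × 61.4 = 18.0.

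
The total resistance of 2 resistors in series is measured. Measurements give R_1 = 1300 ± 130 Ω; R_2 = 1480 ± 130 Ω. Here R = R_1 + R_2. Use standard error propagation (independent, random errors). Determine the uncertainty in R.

184 Ω

Each term contributes (cᵢ δxᵢ)² to (δR)²:
  (δR_1)² = 16900;  (δR_2)² = 16900
δR = √(33800) = 184 Ω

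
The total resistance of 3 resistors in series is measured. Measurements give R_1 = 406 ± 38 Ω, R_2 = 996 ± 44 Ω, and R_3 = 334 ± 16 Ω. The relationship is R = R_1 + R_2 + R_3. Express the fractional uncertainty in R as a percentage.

3.47%

Each term contributes (cᵢ δxᵢ)² to (δR)²:
  (δR_1)² = 1440;  (δR_2)² = 1940;  (δR_3)² = 256
δR = √(3640) = 60.3 Ω
R = 1740 Ω, so δR/R = 60.3/1740 = 0.0347.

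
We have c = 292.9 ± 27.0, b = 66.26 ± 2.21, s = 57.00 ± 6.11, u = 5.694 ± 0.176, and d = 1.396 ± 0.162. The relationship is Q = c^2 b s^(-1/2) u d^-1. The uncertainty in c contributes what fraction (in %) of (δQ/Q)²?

(δQ/Q)² = (2·δc/c)² + (1·δb/b)² + (−½·δs/s)² + (1·δu/u)² + (-1·δd/d)²
  c term: (2×0.0922)² = 0.0340
  b term: (1×0.0334)² = 0.00111
  s term: (-0.5×0.107)² = 0.00287
  u term: (1×0.0309)² = 0.000955
  d term: (-1×0.116)² = 0.0135
Total = 0.0524. Share from c = 0.0340/0.0524 = 0.649.

64.9%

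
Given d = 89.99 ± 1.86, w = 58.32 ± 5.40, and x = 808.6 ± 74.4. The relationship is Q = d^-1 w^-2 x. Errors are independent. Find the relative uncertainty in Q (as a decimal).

Q is a product of powers, so relative uncertainties combine in quadrature:
  (-1·δd/d)² = (-1×0.0207)² = 0.000427;  (-2·δw/w)² = (-2×0.0926)² = 0.0343;  (1·δx/x)² = (1×0.0920)² = 0.00847
δQ/Q = √(0.0432) = 0.208

0.208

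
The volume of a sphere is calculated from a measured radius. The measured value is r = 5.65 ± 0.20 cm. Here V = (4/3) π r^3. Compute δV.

80.2 cm^3

V is a product of powers, so relative uncertainties combine in quadrature:
  (3·δr/r)² = (3×0.0354)² = 0.0113
δV/V = √(0.0113) = 0.106
V = 755 cm^3, so δV = 0.106 × 755 = 80.2 cm^3.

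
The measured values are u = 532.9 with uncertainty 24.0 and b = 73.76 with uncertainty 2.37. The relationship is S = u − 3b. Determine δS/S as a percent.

8.03%

S is a linear combination, so absolute uncertainties add in quadrature:
  (δu)² = 576;  (3·δb)² = 50.6
δS = √(627) = 25.0
S = 311.6, so δS/S = 25.0/311.6 = 0.0803.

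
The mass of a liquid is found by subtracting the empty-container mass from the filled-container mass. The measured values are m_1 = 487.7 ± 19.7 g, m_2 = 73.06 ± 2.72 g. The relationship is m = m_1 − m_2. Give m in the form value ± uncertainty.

414.6 ± 19.9 g

Sums and differences: (δm)² = Σ (cᵢ δxᵢ)².
  (δm_1)² = 388;  (δm_2)² = 7.40
δm = √(395) = 19.9 g
m = 414.6 g.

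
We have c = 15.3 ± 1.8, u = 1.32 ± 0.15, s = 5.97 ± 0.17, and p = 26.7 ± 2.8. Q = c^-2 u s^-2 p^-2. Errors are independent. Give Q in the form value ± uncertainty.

Relative error in a monomial: (δQ/Q)² = Σ (nᵢ · δxᵢ/xᵢ)².
  (-2·δc/c)² = (-2×0.118)² = 0.0554;  (1·δu/u)² = (1×0.114)² = 0.0129;  (-2·δs/s)² = (-2×0.0285)² = 0.00324;  (-2·δp/p)² = (-2×0.105)² = 0.0440
δQ/Q = √(0.116) = 0.340
Q = 2.22e-07, so δQ = 0.340 × 2.22e-07 = 7.54e-08.

(2.22 ± 0.754) × 10^-7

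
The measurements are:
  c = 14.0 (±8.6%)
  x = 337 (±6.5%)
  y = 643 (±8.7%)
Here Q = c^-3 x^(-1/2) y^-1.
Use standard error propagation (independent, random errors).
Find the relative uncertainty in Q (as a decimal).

0.274

Since Q is a product/quotient, work with relative uncertainties:
  (-3·δc/c)² = (-3×0.0860)² = 0.0666;  (−½·δx/x)² = (-0.5×0.0650)² = 0.00106;  (-1·δy/y)² = (-1×0.0870)² = 0.00757
δQ/Q = √(0.0752) = 0.274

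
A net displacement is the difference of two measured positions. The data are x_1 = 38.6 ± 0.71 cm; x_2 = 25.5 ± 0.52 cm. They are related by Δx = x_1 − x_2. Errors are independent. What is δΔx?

Δx is a linear combination, so absolute uncertainties add in quadrature:
  (δx_1)² = 0.504;  (δx_2)² = 0.270
δΔx = √(0.774) = 0.880 cm

0.880 cm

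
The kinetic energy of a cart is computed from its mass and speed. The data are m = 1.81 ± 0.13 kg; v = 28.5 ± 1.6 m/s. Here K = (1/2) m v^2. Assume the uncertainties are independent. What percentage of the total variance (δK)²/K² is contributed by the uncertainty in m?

(δK/K)² = (1·δm/m)² + (2·δv/v)²
  m term: (1×0.0718)² = 0.00516
  v term: (2×0.0561)² = 0.0126
Total = 0.0178. Share from m = 0.00516/0.0178 = 0.290.

29.0%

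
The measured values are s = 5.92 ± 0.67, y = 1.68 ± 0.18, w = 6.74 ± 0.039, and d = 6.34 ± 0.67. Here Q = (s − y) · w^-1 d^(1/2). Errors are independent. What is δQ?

Let u = s − y = 4.24. δu = √(δs² + δy²) = √(0.449 + 0.0324) = 0.694, so δu/u = 0.164.
Q is then a monomial in u, w, d:
δQ/Q = √((δu/u)² + (-1·δw/w)² + (½·δd/d)²) = √(0.0268 + 3.35e-05 + 0.00279) = 0.172
Q = 1.58, so δQ = 0.172 × 1.58 = 0.273.

0.273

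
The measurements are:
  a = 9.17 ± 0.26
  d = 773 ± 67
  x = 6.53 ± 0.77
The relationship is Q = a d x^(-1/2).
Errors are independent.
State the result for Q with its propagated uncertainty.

2770 ± 301

Products/powers → add relative errors in quadrature, weighted by exponent:
  (1·δa/a)² = (1×0.0284)² = 0.000804;  (1·δd/d)² = (1×0.0867)² = 0.00751;  (−½·δx/x)² = (-0.5×0.118)² = 0.00348
δQ/Q = √(0.0118) = 0.109
Q = 2770, so δQ = 0.109 × 2770 = 301.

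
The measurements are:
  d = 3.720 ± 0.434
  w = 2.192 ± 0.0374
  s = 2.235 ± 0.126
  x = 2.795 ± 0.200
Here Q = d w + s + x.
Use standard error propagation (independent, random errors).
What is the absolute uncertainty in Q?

Let p = d·w = 8.154. δp/p = √((1·δd/d)² + (1·δw/w)²) = √(0.0136 + 0.000291) = 0.118, so δp = 0.961.
Q = p + s + x: δQ = √(δp² + δs² + δx²) = √(0.924 + 0.0159 + 0.0400) = 0.990

0.990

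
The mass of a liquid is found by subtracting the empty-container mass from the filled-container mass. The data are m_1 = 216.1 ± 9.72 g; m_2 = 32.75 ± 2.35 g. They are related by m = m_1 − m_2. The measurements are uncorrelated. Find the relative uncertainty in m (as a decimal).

0.0545

Each term contributes (cᵢ δxᵢ)² to (δm)²:
  (δm_1)² = 94.5;  (δm_2)² = 5.52
δm = √(100) = 10.0 g
m = 183.3 g, so δm/m = 10.0/183.3 = 0.0545.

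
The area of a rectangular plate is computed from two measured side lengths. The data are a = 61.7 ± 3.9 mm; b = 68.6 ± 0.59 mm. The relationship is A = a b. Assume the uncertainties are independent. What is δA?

A is a product of powers, so relative uncertainties combine in quadrature:
  (1·δa/a)² = (1×0.0632)² = 0.00400;  (1·δb/b)² = (1×0.00860)² = 7.4e-05
δA/A = √(0.00407) = 0.0638
A = 4230 mm^2, so δA = 0.0638 × 4230 = 270 mm^2.

270 mm^2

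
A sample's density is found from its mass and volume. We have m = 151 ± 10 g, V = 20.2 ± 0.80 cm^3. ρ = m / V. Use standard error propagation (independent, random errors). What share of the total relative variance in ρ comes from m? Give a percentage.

73.7%

(δρ/ρ)² = (1·δm/m)² + (-1·δV/V)²
  m term: (1×0.0662)² = 0.00439
  V term: (-1×0.0396)² = 0.00157
Total = 0.00595. Share from m = 0.00439/0.00595 = 0.737.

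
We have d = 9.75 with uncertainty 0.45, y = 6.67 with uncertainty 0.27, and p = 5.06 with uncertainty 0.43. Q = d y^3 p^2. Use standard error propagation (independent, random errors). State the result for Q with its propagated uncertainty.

74100 ± 15800

Since Q is a product/quotient, work with relative uncertainties:
  (1·δd/d)² = (1×0.0462)² = 0.00213;  (3·δy/y)² = (3×0.0405)² = 0.0147;  (2·δp/p)² = (2×0.0850)² = 0.0289
δQ/Q = √(0.0458) = 0.214
Q = 74100, so δQ = 0.214 × 74100 = 15800.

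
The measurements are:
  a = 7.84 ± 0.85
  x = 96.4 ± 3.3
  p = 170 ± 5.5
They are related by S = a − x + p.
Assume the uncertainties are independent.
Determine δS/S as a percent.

For a sum/difference, combine absolute errors in quadrature:
  (δa)² = 0.722;  (δx)² = 10.9;  (δp)² = 30.2
δS = √(41.9) = 6.47
S = 81.4, so δS/S = 6.47/81.4 = 0.0794.

7.94%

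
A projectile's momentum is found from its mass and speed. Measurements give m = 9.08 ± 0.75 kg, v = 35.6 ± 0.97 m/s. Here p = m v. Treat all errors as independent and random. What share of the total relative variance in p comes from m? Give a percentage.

(δp/p)² = (1·δm/m)² + (1·δv/v)²
  m term: (1×0.0826)² = 0.00682
  v term: (1×0.0272)² = 0.000742
Total = 0.00757. Share from m = 0.00682/0.00757 = 0.902.

90.2%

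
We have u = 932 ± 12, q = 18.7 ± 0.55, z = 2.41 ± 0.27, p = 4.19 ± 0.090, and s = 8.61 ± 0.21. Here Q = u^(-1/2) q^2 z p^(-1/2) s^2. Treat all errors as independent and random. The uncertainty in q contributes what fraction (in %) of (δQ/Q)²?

(δQ/Q)² = (−½·δu/u)² + (2·δq/q)² + (1·δz/z)² + (−½·δp/p)² + (2·δs/s)²
  u term: (-0.5×0.0129)² = 4.14e-05
  q term: (2×0.0294)² = 0.00346
  z term: (1×0.112)² = 0.0126
  p term: (-0.5×0.0215)² = 0.000115
  s term: (2×0.0244)² = 0.00238
Total = 0.0185. Share from q = 0.00346/0.0185 = 0.187.

18.7%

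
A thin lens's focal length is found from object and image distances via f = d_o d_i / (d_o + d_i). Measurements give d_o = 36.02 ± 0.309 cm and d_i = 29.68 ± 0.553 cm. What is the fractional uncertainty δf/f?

0.0109

∂f/∂d_o = (d_i/(d_o+d_i))² = 0.204;  ∂f/∂d_i = (d_o/(d_o+d_i))² = 0.301
δf = √((∂f/∂d_o · δd_o)² + (∂f/∂d_i · δd_i)²) = √(0.00398 + 0.0276) = 0.178 cm
f = 16.27 cm, so δf/f = 0.178/16.27 = 0.0109.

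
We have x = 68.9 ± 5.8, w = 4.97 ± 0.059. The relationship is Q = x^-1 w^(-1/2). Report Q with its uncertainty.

0.00651 ± 0.000549

Each factor contributes (exponent × relative error)² to (δQ/Q)²:
  (-1·δx/x)² = (-1×0.0842)² = 0.00709;  (−½·δw/w)² = (-0.5×0.0119)² = 3.52e-05
δQ/Q = √(0.00712) = 0.0844
Q = 0.00651, so δQ = 0.0844 × 0.00651 = 0.000549.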